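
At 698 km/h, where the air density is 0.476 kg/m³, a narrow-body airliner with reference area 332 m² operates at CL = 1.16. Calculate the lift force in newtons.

Convert speed: v = 698 km/h ÷ 3.6 = 193.9 m/s.
L = ½ρv²S·CL = ½ × 0.476 × 193.9² × 332 × 1.16 = 3.45×10^6 N ≈ 3450 kN

L = 3.45×10^6 N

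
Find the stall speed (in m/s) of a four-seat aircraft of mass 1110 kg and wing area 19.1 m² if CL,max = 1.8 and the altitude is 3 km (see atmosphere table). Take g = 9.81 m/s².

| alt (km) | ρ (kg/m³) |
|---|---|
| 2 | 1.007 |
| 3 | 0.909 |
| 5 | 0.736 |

At 3 km, from the table: ρ = 0.909 kg/m³.
Weight W = mg = 1110 × 9.81 = 10890 N.
From L = ½ρV²S·CL,max = W: V_stall = √(2W/(ρSCL,max)) = √(2·10890/(0.909·19.1·1.8))
V_stall = √696.9 = 26.4 m/s

V_stall = 26.4 m/s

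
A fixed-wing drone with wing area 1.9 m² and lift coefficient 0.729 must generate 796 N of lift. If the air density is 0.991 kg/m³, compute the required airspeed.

v = 34.1 m/s

L = ½ρv²S·CL ⇒ v = √(2L/(ρ·S·CL))
v = √(2 × 796 / (0.991 × 1.9 × 0.729)) = √1160 = 34.1 m/s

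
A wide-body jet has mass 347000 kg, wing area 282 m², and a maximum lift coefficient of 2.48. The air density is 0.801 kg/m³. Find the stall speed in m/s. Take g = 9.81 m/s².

At stall, lift equals weight: L = W = m·g = 347000 × 9.81 = 3.404×10^6 N.
From L = ½ρV²S·CL,max = W: V_stall = √(2W/(ρSCL,max)) = √(2·3.404×10^6/(0.801·282·2.48))
V_stall = √12150 = 110 m/s

V_stall = 110 m/s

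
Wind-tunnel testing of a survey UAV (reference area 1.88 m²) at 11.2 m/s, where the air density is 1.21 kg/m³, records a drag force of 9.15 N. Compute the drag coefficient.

CD = 0.0641

From D = ½ρv²S·CD, rearranging gives CD = 2D/(ρv²S).
CD = 2 × 9.15 / (1.21 × 11.2² × 1.88) = 0.0641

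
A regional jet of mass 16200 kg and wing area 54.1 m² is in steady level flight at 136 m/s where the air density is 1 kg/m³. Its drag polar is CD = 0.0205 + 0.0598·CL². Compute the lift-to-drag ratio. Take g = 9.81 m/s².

L/D = 12

Level flight ⇒ L = W = m·g = 16200 × 9.81 = 1.5892×10^5 N.
q = ½ρv² = ½ × 1 × 136² = 9248 Pa.
CL = 2W/(ρv²S) = 2×1.5892×10^5/(1×136²×54.1) = 0.3176.
CD = 0.0205 + 0.0598 × 0.3176² = 0.02653.
L/D = CL/CD = 0.3176 / 0.02653 = 12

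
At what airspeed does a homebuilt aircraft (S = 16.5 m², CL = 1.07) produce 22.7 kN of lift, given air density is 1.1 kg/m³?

v = 48.4 m/s

L = ½ρv²S·CL ⇒ v = √(2L/(ρ·S·CL))
v = √(2 × 22700 / (1.1 × 16.5 × 1.07)) = √2338 = 48.4 m/s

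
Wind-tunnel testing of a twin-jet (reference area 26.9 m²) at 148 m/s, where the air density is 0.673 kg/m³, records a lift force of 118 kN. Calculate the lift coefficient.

From L = ½ρv²S·CL, rearranging gives CL = 2L/(ρv²S).
CL = 2 × 1.18×10^5 / (0.673 × 148² × 26.9) = 0.595

CL = 0.595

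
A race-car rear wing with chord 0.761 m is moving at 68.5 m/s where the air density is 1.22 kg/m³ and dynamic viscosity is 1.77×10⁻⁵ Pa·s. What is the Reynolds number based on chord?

Re = 3.59×10^6

Re = ρ·v·c/μ = 1.22 × 68.5 × 0.761 / (1.77×10⁻⁵) = 3.59×10^6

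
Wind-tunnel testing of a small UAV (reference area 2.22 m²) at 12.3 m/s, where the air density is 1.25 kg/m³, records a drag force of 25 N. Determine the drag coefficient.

From D = ½ρv²S·CD, rearranging gives CD = 2D/(ρv²S).
CD = 2 × 25 / (1.25 × 12.3² × 2.22) = 0.119

CD = 0.119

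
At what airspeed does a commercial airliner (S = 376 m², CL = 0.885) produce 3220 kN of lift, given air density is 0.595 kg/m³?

L = ½ρv²S·CL ⇒ v = √(2L/(ρ·S·CL))
v = √(2 × 3.22×10^6 / (0.595 × 376 × 0.885)) = √32530 = 180 m/s

v = 180 m/s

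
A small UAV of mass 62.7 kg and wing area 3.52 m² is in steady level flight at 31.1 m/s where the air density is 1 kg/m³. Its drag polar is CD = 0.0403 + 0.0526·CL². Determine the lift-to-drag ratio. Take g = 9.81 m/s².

L/D = 7.66

In steady level flight, lift balances weight: W = mg = 62.7 × 9.81 = 615.09 N.
q = ½ρv² = ½ × 1 × 31.1² = 483.6 Pa.
CL = W/(q·S) = 615.09 / (483.6 × 3.52) = 0.3613.
CD = 0.0403 + 0.0526 × 0.3613² = 0.04717.
L/D = CL/CD = 0.3613 / 0.04717 = 7.66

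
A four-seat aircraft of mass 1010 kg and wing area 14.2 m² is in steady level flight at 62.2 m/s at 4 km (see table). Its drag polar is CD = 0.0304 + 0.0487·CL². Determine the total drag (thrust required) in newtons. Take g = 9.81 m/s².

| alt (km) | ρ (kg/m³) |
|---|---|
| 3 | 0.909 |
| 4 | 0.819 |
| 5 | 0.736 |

At 4 km, from the table: ρ = 0.819 kg/m³.
Weight W = mg = 1010 × 9.81 = 9908.1 N; in level flight L = W.
q = ½ρv² = ½ × 0.819 × 62.2² = 1584 Pa.
Required CL = L/(qS) = 9908.1/(1584·14.2) = 0.4404.
CD = 0.0304 + 0.0487 × 0.4404² = 0.03985.
D = q·S·CD = 1584 × 14.2 × 0.03985 = 896.4 N

D = 896 N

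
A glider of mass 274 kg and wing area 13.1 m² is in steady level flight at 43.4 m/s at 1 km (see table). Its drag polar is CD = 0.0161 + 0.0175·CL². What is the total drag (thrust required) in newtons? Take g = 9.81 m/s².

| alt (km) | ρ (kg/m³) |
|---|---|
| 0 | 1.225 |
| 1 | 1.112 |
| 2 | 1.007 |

At 1 km, from the table: ρ = 1.112 kg/m³.
Weight W = mg = 274 × 9.81 = 2687.9 N; in level flight L = W.
q = ½ρv² = ½ × 1.112 × 43.4² = 1047 Pa.
Required CL = L/(qS) = 2687.9/(1047·13.1) = 0.1959.
CD = 0.0161 + 0.0175 × 0.1959² = 0.01677.
D = q·S·CD = 1047 × 13.1 × 0.01677 = 230.1 N

D = 230 N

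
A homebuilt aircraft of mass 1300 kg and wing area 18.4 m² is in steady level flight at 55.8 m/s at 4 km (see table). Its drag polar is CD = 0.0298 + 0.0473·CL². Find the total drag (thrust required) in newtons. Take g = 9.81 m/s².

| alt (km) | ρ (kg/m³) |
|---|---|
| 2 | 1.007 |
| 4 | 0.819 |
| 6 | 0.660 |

D = 1030 N

At 4 km, from the table: ρ = 0.819 kg/m³.
Level flight ⇒ L = W = m·g = 1300 × 9.81 = 12753 N.
q = ½ρv² = ½ × 0.819 × 55.8² = 1275 Pa.
Required CL = L/(qS) = 12753/(1275·18.4) = 0.5436.
CD = 0.0298 + 0.0473 × 0.5436² = 0.04378.
D = q·S·CD = 1275 × 18.4 × 0.04378 = 1027 N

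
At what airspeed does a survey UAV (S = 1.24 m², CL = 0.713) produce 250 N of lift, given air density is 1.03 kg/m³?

L = ½ρv²S·CL ⇒ v = √(2L/(ρ·S·CL))
v = √(2 × 250 / (1.03 × 1.24 × 0.713)) = √549.1 = 23.4 m/s

v = 23.4 m/s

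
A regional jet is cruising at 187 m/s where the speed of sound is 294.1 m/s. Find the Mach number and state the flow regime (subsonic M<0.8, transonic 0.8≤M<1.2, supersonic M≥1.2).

M = v/a = 187 / 294.1 = 0.636
M = 0.636 → subsonic.

M = 0.636 (subsonic)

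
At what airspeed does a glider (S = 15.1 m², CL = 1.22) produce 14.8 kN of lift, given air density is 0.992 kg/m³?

v = 40.2 m/s

L = ½ρv²S·CL ⇒ v = √(2L/(ρ·S·CL))
v = √(2 × 14800 / (0.992 × 15.1 × 1.22)) = √1620 = 40.2 m/s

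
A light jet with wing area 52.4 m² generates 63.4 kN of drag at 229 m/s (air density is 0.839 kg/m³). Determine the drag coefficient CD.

From D = ½ρv²S·CD, rearranging gives CD = 2D/(ρv²S).
CD = 2 × 63400 / (0.839 × 229² × 52.4) = 0.055

CD = 0.055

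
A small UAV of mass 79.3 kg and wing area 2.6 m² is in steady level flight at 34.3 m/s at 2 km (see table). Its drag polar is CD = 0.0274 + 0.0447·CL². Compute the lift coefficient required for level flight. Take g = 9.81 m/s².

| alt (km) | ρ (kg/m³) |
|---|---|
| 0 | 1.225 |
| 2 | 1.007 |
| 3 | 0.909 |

CL = 0.505

At 2 km, from the table: ρ = 1.007 kg/m³.
Level flight ⇒ L = W = m·g = 79.3 × 9.81 = 777.93 N.
Dynamic pressure q = 0.5 × 1.007 × 34.3² = 592.4 Pa.
CL = W/(q·S) = 777.93 / (592.4 × 2.6) = 0.5051.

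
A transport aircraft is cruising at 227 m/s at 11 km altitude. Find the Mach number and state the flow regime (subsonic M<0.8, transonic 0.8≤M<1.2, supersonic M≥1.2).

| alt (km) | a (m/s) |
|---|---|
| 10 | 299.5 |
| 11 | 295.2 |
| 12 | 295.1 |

At 11 km, from the table: a = 295.2 m/s.
M = v/a = 227 / 295.2 = 0.769
M = 0.769 → subsonic.

M = 0.769 (subsonic)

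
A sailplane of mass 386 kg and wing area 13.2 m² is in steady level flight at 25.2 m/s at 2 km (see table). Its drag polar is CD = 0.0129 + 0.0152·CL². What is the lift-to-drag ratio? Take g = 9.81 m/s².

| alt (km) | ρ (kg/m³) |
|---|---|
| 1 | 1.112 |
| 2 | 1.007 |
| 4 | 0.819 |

At 2 km, from the table: ρ = 1.007 kg/m³.
Level flight ⇒ L = W = m·g = 386 × 9.81 = 3786.7 N.
q = ½ρv² = ½ × 1.007 × 25.2² = 319.7 Pa.
Required CL = L/(qS) = 3786.7/(319.7·13.2) = 0.8972.
CD = 0.0129 + 0.0152 × 0.8972² = 0.02514.
L/D = CL/CD = 0.8972 / 0.02514 = 35.7

L/D = 35.7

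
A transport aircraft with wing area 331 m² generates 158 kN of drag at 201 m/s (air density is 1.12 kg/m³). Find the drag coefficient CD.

From D = ½ρv²S·CD, rearranging gives CD = 2D/(ρv²S).
CD = 2 × 1.58×10^5 / (1.12 × 201² × 331) = 0.0211

CD = 0.0211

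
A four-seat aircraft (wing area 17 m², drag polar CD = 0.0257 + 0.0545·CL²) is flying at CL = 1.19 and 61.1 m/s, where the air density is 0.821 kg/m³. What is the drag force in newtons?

CD = 0.0257 + 0.0545 × 1.19² = 0.1029
D = ½ρv²S·CD = ½ × 0.821 × 61.1² × 17 × 0.1029 = 2680 N

D = 2680 N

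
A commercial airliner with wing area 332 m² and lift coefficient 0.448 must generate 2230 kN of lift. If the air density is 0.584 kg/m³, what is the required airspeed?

v = 227 m/s

L = ½ρv²S·CL ⇒ v = √(2L/(ρ·S·CL))
v = √(2 × 2.23×10^6 / (0.584 × 332 × 0.448)) = √51350 = 227 m/s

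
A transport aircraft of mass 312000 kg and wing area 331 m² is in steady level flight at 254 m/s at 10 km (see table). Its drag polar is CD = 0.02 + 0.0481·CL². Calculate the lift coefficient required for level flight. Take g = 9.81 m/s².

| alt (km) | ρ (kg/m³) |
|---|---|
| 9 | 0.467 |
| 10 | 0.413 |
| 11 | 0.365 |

At 10 km, from the table: ρ = 0.413 kg/m³.
In steady level flight, lift balances weight: W = mg = 312000 × 9.81 = 3.0607×10^6 N.
q = ½ρv² = ½ × 0.413 × 254² = 13320 Pa.
CL = W/(q·S) = 3.0607×10^6 / (13320 × 331) = 0.6941.

CL = 0.694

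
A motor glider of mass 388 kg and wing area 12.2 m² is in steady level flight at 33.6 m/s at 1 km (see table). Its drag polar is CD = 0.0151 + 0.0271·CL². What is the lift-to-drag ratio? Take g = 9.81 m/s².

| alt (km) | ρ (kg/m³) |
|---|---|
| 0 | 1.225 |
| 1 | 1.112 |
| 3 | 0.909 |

L/D = 22.8

At 1 km, from the table: ρ = 1.112 kg/m³.
Level flight ⇒ L = W = m·g = 388 × 9.81 = 3806.3 N.
Dynamic pressure q = 0.5 × 1.112 × 33.6² = 627.7 Pa.
CL = 2W/(ρv²S) = 2×3806.3/(1.112×33.6²×12.2) = 0.497.
CD = 0.0151 + 0.0271 × 0.497² = 0.02179.
L/D = CL/CD = 0.497 / 0.02179 = 22.8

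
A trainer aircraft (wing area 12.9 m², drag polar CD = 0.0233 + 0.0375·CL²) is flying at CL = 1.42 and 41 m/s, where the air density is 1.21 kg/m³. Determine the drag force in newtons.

CD = 0.0233 + 0.0375 × 1.42² = 0.09891
D = ½ρv²S·CD = ½ × 1.21 × 41² × 12.9 × 0.09891 = 1300 N

D = 1300 N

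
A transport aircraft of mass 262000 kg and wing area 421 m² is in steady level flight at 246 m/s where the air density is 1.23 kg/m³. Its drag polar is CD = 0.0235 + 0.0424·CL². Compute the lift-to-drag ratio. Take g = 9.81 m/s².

Weight W = mg = 262000 × 9.81 = 2.5702×10^6 N; in level flight L = W.
q = ½ρv² = ½ × 1.23 × 246² = 37220 Pa.
Required CL = L/(qS) = 2.5702×10^6/(37220·421) = 0.164.
CD = 0.0235 + 0.0424 × 0.164² = 0.02464.
L/D = CL/CD = 0.164 / 0.02464 = 6.66

L/D = 6.66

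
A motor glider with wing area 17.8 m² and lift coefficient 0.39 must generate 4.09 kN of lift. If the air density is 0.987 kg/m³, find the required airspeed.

L = ½ρv²S·CL ⇒ v = √(2L/(ρ·S·CL))
v = √(2 × 4090 / (0.987 × 17.8 × 0.39)) = √1194 = 34.6 m/s

v = 34.6 m/s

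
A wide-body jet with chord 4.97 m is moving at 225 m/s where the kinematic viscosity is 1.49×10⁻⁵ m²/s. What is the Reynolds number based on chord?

Re = 7.51×10^7

Re = v·c/ν = 225 × 4.97 / (1.49×10⁻⁵) = 7.51×10^7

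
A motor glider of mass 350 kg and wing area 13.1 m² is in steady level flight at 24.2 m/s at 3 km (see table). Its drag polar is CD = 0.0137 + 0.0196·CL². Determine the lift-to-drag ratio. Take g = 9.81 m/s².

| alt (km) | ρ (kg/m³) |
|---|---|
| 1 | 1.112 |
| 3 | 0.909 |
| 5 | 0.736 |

L/D = 30.1

At 3 km, from the table: ρ = 0.909 kg/m³.
Weight W = mg = 350 × 9.81 = 3433.5 N; in level flight L = W.
q = ½ρv² = ½ × 0.909 × 24.2² = 266.2 Pa.
CL = W/(q·S) = 3433.5 / (266.2 × 13.1) = 0.9847.
CD = 0.0137 + 0.0196 × 0.9847² = 0.0327.
L/D = CL/CD = 0.9847 / 0.0327 = 30.1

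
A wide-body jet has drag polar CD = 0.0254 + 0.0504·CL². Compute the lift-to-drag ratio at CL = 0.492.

L/D = 13.1

CD = 0.0254 + 0.0504 × 0.492² = 0.0376
L/D = CL/CD = 0.492 / 0.0376 = 13.1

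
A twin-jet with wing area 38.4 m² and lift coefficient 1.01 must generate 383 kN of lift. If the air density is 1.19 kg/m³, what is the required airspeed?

v = 129 m/s

L = ½ρv²S·CL ⇒ v = √(2L/(ρ·S·CL))
v = √(2 × 3.83×10^5 / (1.19 × 38.4 × 1.01)) = √16600 = 129 m/s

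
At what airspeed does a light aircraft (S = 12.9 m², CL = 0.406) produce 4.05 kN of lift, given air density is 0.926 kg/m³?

L = ½ρv²S·CL ⇒ v = √(2L/(ρ·S·CL))
v = √(2 × 4050 / (0.926 × 12.9 × 0.406)) = √1670 = 40.9 m/s

v = 40.9 m/s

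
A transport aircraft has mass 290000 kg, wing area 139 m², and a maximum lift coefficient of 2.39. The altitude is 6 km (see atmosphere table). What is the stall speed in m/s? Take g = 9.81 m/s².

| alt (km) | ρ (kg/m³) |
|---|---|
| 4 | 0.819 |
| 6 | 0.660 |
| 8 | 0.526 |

At 6 km, from the table: ρ = 0.660 kg/m³.
At stall, lift equals weight: L = W = m·g = 290000 × 9.81 = 2.845×10^6 N.
V_stall = √(2W/(ρ·S·CL,max)) = √(2 × 2.845×10^6 / (0.66 × 139 × 2.39))
V_stall = √25950 = 161 m/s

V_stall = 161 m/s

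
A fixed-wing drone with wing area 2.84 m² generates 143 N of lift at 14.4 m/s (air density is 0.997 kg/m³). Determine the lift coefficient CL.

CL = 0.487

From L = ½ρv²S·CL, rearranging gives CL = 2L/(ρv²S).
CL = 2 × 143 / (0.997 × 14.4² × 2.84) = 0.487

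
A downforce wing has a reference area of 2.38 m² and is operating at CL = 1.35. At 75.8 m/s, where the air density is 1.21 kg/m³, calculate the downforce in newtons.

L = 11200 N

Dynamic pressure q = ½ρv² = ½ × 1.21 × 75.8² = 3476 Pa.
L = q·S·CL = 3476 × 2.38 × 1.35 = 11200 N ≈ 11.2 kN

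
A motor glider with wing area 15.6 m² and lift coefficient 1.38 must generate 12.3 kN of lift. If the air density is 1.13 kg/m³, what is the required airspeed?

v = 31.8 m/s

L = ½ρv²S·CL ⇒ v = √(2L/(ρ·S·CL))
v = √(2 × 12300 / (1.13 × 15.6 × 1.38)) = √1011 = 31.8 m/s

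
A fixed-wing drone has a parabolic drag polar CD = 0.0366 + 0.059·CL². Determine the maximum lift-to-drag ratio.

For CD = CD0 + K·CL², (L/D)max occurs at CL* = √(CD0/K) and equals 1/(2√(K·CD0)).
(L/D)max = 1/(2√(0.059 × 0.0366)) = 1/(2 × 0.04647) = 10.8

(L/D)max = 10.8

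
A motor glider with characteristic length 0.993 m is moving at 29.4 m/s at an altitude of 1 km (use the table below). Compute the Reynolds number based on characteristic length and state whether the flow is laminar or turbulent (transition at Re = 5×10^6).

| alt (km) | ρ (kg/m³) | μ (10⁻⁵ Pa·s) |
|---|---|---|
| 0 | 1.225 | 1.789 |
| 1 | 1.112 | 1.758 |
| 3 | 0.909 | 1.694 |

Re = 1.85×10^6 (laminar)

At 1 km, from the table: ρ = 1.112 kg/m³, μ = 1.758×10⁻⁵ Pa·s.
Re = ρ·v·c/μ = 1.112 × 29.4 × 0.993 / (1.758×10⁻⁵) = 1.85×10^6
Since 1.85×10^6 < 5×10^6, the flow is laminar.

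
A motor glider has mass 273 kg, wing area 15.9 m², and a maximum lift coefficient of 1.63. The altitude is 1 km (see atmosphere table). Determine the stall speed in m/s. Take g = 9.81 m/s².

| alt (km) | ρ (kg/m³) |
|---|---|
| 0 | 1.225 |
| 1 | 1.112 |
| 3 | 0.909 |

At 1 km, from the table: ρ = 1.112 kg/m³.
Stall occurs when L = W at CL,max. W = mg = 273 × 9.81 = 2678 N.
From L = ½ρV²S·CL,max = W: V_stall = √(2W/(ρSCL,max)) = √(2·2678/(1.112·15.9·1.63))
V_stall = √185.9 = 13.6 m/s

V_stall = 13.6 m/s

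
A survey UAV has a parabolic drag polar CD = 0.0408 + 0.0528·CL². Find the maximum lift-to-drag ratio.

For CD = CD0 + K·CL², (L/D)max occurs at CL* = √(CD0/K) and equals 1/(2√(K·CD0)).
(L/D)max = 1/(2√(0.0528 × 0.0408)) = 1/(2 × 0.04641) = 10.8

(L/D)max = 10.8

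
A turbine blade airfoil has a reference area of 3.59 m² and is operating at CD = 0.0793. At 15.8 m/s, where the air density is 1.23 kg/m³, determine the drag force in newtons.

Dynamic pressure q = ½ρv² = ½ × 1.23 × 15.8² = 153.5 Pa.
D = q·S·CD = 153.5 × 3.59 × 0.0793 = 43.7 N

D = 43.7 N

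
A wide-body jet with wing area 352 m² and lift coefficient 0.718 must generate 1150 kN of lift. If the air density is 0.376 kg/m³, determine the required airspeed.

L = ½ρv²S·CL ⇒ v = √(2L/(ρ·S·CL))
v = √(2 × 1.15×10^6 / (0.376 × 352 × 0.718)) = √24200 = 156 m/s

v = 156 m/s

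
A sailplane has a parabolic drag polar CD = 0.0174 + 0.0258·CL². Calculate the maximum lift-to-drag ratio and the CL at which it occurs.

(L/D)max = 23.6, at CL = 0.821

For CD = CD0 + K·CL², (L/D)max occurs at CL* = √(CD0/K) and equals 1/(2√(K·CD0)).
(L/D)max = 1/(2√(0.0258 × 0.0174)) = 1/(2 × 0.02119) = 23.6
CL* = √(0.0174/0.0258) = 0.821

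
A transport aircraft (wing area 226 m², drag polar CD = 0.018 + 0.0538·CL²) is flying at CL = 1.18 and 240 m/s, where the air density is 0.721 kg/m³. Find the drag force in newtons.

CD = 0.018 + 0.0538 × 1.18² = 0.09291
D = ½ρv²S·CD = ½ × 0.721 × 240² × 226 × 0.09291 = 4.36×10^5 N

D = 4.36×10^5 N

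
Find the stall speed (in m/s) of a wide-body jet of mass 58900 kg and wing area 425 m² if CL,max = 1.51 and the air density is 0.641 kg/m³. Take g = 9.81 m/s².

At stall, lift equals weight: L = W = m·g = 58900 × 9.81 = 5.778×10^5 N.
V_stall = √(2W/(ρ·S·CL,max)) = √(2 × 5.778×10^5 / (0.641 × 425 × 1.51))
V_stall = √2809 = 53 m/s

V_stall = 53 m/s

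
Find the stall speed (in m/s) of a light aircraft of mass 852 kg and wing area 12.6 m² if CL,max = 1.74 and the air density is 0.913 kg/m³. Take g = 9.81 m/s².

V_stall = 28.9 m/s

Weight W = mg = 852 × 9.81 = 8358 N.
V_stall = √(2W/(ρ·S·CL,max)) = √(2 × 8358 / (0.913 × 12.6 × 1.74))
V_stall = √835.1 = 28.9 m/s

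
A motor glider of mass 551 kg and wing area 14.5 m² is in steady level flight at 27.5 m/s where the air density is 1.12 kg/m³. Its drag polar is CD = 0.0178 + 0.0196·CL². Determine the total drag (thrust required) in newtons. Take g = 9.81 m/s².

Level flight ⇒ L = W = m·g = 551 × 9.81 = 5405.3 N.
Dynamic pressure q = 0.5 × 1.12 × 27.5² = 423.5 Pa.
CL = 2W/(ρv²S) = 2×5405.3/(1.12×27.5²×14.5) = 0.8802.
CD = 0.0178 + 0.0196 × 0.8802² = 0.03299.
D = q·S·CD = 423.5 × 14.5 × 0.03299 = 202.6 N

D = 203 N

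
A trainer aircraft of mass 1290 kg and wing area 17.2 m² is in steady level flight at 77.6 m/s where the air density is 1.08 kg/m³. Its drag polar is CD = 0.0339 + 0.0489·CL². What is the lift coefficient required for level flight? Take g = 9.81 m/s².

Level flight ⇒ L = W = m·g = 1290 × 9.81 = 12655 N.
Dynamic pressure q = 0.5 × 1.08 × 77.6² = 3252 Pa.
CL = 2W/(ρv²S) = 2×12655/(1.08×77.6²×17.2) = 0.2263.

CL = 0.226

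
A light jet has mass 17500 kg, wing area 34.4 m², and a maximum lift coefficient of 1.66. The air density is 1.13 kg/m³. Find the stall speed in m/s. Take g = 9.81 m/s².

Weight W = mg = 17500 × 9.81 = 1.717×10^5 N.
From L = ½ρV²S·CL,max = W: V_stall = √(2W/(ρSCL,max)) = √(2·1.717×10^5/(1.13·34.4·1.66))
V_stall = √5321 = 72.9 m/s

V_stall = 72.9 m/s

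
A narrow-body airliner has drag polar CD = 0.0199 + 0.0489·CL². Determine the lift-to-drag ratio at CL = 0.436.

L/D = 14.9

CD = 0.0199 + 0.0489 × 0.436² = 0.0292
L/D = CL/CD = 0.436 / 0.0292 = 14.9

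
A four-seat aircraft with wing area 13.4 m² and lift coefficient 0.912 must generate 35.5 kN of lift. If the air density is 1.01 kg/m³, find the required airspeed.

L = ½ρv²S·CL ⇒ v = √(2L/(ρ·S·CL))
v = √(2 × 35500 / (1.01 × 13.4 × 0.912)) = √5752 = 75.8 m/s

v = 75.8 m/s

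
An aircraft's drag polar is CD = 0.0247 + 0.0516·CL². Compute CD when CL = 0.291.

CD = 0.0291

CD = 0.0247 + 0.0516 × 0.291² = 0.0247 + 0.00437 = 0.0291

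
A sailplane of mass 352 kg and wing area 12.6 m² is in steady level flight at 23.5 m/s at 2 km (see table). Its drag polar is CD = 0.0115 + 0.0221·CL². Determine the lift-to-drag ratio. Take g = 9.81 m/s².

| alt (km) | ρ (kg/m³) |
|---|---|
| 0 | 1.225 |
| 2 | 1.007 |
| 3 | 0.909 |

L/D = 29.9

At 2 km, from the table: ρ = 1.007 kg/m³.
Weight W = mg = 352 × 9.81 = 3453.1 N; in level flight L = W.
Dynamic pressure q = 0.5 × 1.007 × 23.5² = 278.1 Pa.
Required CL = L/(qS) = 3453.1/(278.1·12.6) = 0.9856.
CD = 0.0115 + 0.0221 × 0.9856² = 0.03297.
L/D = CL/CD = 0.9856 / 0.03297 = 29.9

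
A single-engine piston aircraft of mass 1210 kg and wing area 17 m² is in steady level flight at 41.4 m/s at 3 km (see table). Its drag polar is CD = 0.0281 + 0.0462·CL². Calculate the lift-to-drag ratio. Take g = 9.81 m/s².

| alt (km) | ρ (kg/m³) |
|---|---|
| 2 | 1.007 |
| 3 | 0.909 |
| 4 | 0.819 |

At 3 km, from the table: ρ = 0.909 kg/m³.
Weight W = mg = 1210 × 9.81 = 11870 N; in level flight L = W.
q = ½ρv² = ½ × 0.909 × 41.4² = 779 Pa.
CL = 2W/(ρv²S) = 2×11870/(0.909×41.4²×17) = 0.8963.
CD = 0.0281 + 0.0462 × 0.8963² = 0.06522.
L/D = CL/CD = 0.8963 / 0.06522 = 13.7

L/D = 13.7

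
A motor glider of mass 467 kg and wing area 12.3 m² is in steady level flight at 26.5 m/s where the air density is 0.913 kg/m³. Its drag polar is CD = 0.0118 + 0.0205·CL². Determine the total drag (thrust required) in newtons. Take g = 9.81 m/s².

Weight W = mg = 467 × 9.81 = 4581.3 N; in level flight L = W.
Dynamic pressure q = 0.5 × 0.913 × 26.5² = 320.6 Pa.
CL = W/(q·S) = 4581.3 / (320.6 × 12.3) = 1.162.
CD = 0.0118 + 0.0205 × 1.162² = 0.03947.
D = q·S·CD = 320.6 × 12.3 × 0.03947 = 155.6 N

D = 156 N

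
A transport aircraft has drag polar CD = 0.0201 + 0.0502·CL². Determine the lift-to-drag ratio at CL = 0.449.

CD = 0.0201 + 0.0502 × 0.449² = 0.03022
L/D = CL/CD = 0.449 / 0.03022 = 14.9

L/D = 14.9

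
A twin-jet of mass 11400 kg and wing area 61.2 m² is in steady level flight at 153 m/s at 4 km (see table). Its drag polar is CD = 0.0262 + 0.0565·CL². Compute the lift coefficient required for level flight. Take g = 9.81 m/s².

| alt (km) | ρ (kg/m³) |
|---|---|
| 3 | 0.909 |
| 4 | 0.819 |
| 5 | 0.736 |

At 4 km, from the table: ρ = 0.819 kg/m³.
Weight W = mg = 11400 × 9.81 = 1.1183×10^5 N; in level flight L = W.
q = ½ρv² = ½ × 0.819 × 153² = 9586 Pa.
CL = W/(q·S) = 1.1183×10^5 / (9586 × 61.2) = 0.1906.

CL = 0.191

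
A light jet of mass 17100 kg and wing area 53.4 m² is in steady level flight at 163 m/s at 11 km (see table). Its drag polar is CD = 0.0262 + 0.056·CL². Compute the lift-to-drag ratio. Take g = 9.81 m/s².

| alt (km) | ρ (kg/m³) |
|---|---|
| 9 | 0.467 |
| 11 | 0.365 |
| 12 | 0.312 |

At 11 km, from the table: ρ = 0.365 kg/m³.
In steady level flight, lift balances weight: W = mg = 17100 × 9.81 = 1.6775×10^5 N.
q = ½ρv² = ½ × 0.365 × 163² = 4849 Pa.
CL = 2W/(ρv²S) = 2×1.6775×10^5/(0.365×163²×53.4) = 0.6479.
CD = 0.0262 + 0.056 × 0.6479² = 0.0497.
L/D = CL/CD = 0.6479 / 0.0497 = 13

L/D = 13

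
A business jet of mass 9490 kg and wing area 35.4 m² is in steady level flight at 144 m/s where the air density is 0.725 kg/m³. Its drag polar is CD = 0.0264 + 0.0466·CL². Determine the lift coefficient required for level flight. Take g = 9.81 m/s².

In steady level flight, lift balances weight: W = mg = 9490 × 9.81 = 93097 N.
q = ½ρv² = ½ × 0.725 × 144² = 7517 Pa.
CL = 2W/(ρv²S) = 2×93097/(0.725×144²×35.4) = 0.3499.

CL = 0.35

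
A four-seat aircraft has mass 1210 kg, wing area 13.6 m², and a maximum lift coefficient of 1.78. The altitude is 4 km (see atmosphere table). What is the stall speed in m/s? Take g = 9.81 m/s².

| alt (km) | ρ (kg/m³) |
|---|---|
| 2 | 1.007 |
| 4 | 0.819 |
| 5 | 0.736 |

V_stall = 34.6 m/s

At 4 km, from the table: ρ = 0.819 kg/m³.
Weight W = mg = 1210 × 9.81 = 11870 N.
From L = ½ρV²S·CL,max = W: V_stall = √(2W/(ρSCL,max)) = √(2·11870/(0.819·13.6·1.78))
V_stall = √1197 = 34.6 m/s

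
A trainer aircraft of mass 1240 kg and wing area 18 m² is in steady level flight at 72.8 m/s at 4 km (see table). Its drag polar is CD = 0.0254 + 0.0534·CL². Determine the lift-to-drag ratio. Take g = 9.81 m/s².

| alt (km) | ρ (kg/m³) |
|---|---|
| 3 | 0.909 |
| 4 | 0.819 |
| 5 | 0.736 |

At 4 km, from the table: ρ = 0.819 kg/m³.
Level flight ⇒ L = W = m·g = 1240 × 9.81 = 12164 N.
Dynamic pressure q = 0.5 × 0.819 × 72.8² = 2170 Pa.
Required CL = L/(qS) = 12164/(2170·18) = 0.3114.
CD = 0.0254 + 0.0534 × 0.3114² = 0.03058.
L/D = CL/CD = 0.3114 / 0.03058 = 10.2

L/D = 10.2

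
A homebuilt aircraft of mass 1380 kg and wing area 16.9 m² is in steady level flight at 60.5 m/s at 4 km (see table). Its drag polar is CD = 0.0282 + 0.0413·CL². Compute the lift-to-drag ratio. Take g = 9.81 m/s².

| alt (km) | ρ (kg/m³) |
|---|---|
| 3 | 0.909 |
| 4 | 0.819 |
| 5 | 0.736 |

L/D = 13.4

At 4 km, from the table: ρ = 0.819 kg/m³.
In steady level flight, lift balances weight: W = mg = 1380 × 9.81 = 13538 N.
Dynamic pressure q = 0.5 × 0.819 × 60.5² = 1499 Pa.
Required CL = L/(qS) = 13538/(1499·16.9) = 0.5344.
CD = 0.0282 + 0.0413 × 0.5344² = 0.04.
L/D = CL/CD = 0.5344 / 0.04 = 13.4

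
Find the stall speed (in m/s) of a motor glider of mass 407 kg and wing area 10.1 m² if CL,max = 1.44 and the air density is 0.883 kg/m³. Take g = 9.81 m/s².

V_stall = 24.9 m/s

Weight W = mg = 407 × 9.81 = 3993 N.
V_stall = √(2W/(ρ·S·CL,max)) = √(2 × 3993 / (0.883 × 10.1 × 1.44))
V_stall = √621.8 = 24.9 m/s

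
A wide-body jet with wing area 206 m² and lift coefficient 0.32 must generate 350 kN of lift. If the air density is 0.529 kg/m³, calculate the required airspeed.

v = 142 m/s

L = ½ρv²S·CL ⇒ v = √(2L/(ρ·S·CL))
v = √(2 × 3.5×10^5 / (0.529 × 206 × 0.32)) = √20070 = 142 m/s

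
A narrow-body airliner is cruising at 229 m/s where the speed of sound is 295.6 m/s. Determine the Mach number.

M = v/a = 229 / 295.6 = 0.775

M = 0.775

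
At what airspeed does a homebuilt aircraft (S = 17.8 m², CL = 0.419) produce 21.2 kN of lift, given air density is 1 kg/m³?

L = ½ρv²S·CL ⇒ v = √(2L/(ρ·S·CL))
v = √(2 × 21200 / (1 × 17.8 × 0.419)) = √5685 = 75.4 m/s

v = 75.4 m/s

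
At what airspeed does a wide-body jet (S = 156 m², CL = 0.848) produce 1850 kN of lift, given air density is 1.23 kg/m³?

v = 151 m/s

L = ½ρv²S·CL ⇒ v = √(2L/(ρ·S·CL))
v = √(2 × 1.85×10^6 / (1.23 × 156 × 0.848)) = √22740 = 151 m/s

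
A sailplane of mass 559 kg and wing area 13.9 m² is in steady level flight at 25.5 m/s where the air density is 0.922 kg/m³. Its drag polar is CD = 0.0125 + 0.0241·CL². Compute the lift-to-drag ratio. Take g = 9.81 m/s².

L/D = 24.3

Weight W = mg = 559 × 9.81 = 5483.8 N; in level flight L = W.
q = ½ρv² = ½ × 0.922 × 25.5² = 299.8 Pa.
CL = 2W/(ρv²S) = 2×5483.8/(0.922×25.5²×13.9) = 1.316.
CD = 0.0125 + 0.0241 × 1.316² = 0.05424.
L/D = CL/CD = 1.316 / 0.05424 = 24.3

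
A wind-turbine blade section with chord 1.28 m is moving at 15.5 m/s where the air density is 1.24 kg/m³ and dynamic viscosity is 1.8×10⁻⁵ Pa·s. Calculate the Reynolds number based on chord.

Re = ρ·v·c/μ = 1.24 × 15.5 × 1.28 / (1.8×10⁻⁵) = 1.37×10^6

Re = 1.37×10^6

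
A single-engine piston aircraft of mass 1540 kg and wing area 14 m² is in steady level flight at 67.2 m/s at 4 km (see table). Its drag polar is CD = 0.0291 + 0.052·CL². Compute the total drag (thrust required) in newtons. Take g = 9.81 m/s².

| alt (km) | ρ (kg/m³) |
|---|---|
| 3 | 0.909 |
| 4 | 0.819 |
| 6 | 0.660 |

D = 1210 N

At 4 km, from the table: ρ = 0.819 kg/m³.
In steady level flight, lift balances weight: W = mg = 1540 × 9.81 = 15107 N.
Dynamic pressure q = 0.5 × 0.819 × 67.2² = 1849 Pa.
CL = 2W/(ρv²S) = 2×15107/(0.819×67.2²×14) = 0.5835.
CD = 0.0291 + 0.052 × 0.5835² = 0.04681.
D = q·S·CD = 1849 × 14 × 0.04681 = 1212 N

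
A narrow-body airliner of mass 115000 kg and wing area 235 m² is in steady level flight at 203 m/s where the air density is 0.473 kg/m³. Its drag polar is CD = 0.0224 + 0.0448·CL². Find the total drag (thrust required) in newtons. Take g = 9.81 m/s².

Weight W = mg = 115000 × 9.81 = 1.1282×10^6 N; in level flight L = W.
q = ½ρv² = ½ × 0.473 × 203² = 9746 Pa.
Required CL = L/(qS) = 1.1282×10^6/(9746·235) = 0.4926.
CD = 0.0224 + 0.0448 × 0.4926² = 0.03327.
D = q·S·CD = 9746 × 235 × 0.03327 = 76200 N

D = 76200 N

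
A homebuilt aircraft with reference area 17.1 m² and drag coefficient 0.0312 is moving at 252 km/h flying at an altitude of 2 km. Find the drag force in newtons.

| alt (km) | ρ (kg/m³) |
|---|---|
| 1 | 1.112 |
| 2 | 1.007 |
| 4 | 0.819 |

D = 1320 N

At 2 km, from the table: ρ = 1.007 kg/m³.
Convert speed: v = 252 km/h ÷ 3.6 = 70 m/s.
Dynamic pressure q = ½ρv² = ½ × 1.007 × 70² = 2467 Pa.
D = q·S·CD = 2467 × 17.1 × 0.0312 = 1320 N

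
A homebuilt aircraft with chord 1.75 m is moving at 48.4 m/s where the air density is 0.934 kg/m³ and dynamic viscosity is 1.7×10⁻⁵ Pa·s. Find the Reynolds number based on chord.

Re = ρ·v·c/μ = 0.934 × 48.4 × 1.75 / (1.7×10⁻⁵) = 4.65×10^6

Re = 4.65×10^6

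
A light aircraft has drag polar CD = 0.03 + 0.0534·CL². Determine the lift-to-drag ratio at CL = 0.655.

CD = 0.03 + 0.0534 × 0.655² = 0.05291
L/D = CL/CD = 0.655 / 0.05291 = 12.4

L/D = 12.4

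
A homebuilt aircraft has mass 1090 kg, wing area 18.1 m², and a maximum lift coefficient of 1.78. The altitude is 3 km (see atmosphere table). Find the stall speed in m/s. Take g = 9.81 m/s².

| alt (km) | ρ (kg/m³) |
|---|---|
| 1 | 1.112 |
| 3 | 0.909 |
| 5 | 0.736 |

At 3 km, from the table: ρ = 0.909 kg/m³.
Weight W = mg = 1090 × 9.81 = 10690 N.
V_stall = √(2W/(ρ·S·CL,max)) = √(2 × 10690 / (0.909 × 18.1 × 1.78))
V_stall = √730.2 = 27 m/s

V_stall = 27 m/s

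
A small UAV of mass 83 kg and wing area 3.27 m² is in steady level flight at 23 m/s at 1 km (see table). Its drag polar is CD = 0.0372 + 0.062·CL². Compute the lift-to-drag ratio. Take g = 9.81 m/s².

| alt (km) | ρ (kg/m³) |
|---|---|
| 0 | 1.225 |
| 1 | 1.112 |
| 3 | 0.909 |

At 1 km, from the table: ρ = 1.112 kg/m³.
Weight W = mg = 83 × 9.81 = 814.23 N; in level flight L = W.
Dynamic pressure q = 0.5 × 1.112 × 23² = 294.1 Pa.
Required CL = L/(qS) = 814.23/(294.1·3.27) = 0.8466.
CD = 0.0372 + 0.062 × 0.8466² = 0.08164.
L/D = CL/CD = 0.8466 / 0.08164 = 10.4

L/D = 10.4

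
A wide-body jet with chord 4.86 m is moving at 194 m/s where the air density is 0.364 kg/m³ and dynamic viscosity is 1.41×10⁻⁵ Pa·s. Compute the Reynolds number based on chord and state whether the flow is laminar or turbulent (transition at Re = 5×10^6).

Re = ρ·v·c/μ = 0.364 × 194 × 4.86 / (1.41×10⁻⁵) = 2.43×10^7
Since 2.43×10^7 > 5×10^6, the flow is turbulent.

Re = 2.43×10^7 (turbulent)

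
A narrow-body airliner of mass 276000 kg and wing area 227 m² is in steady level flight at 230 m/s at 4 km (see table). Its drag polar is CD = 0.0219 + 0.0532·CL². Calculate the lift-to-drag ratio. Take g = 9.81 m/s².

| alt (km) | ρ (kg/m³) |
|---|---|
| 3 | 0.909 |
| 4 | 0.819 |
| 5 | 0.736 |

L/D = 14.5

At 4 km, from the table: ρ = 0.819 kg/m³.
Weight W = mg = 276000 × 9.81 = 2.7076×10^6 N; in level flight L = W.
q = ½ρv² = ½ × 0.819 × 230² = 21660 Pa.
CL = W/(q·S) = 2.7076×10^6 / (21660 × 227) = 0.5506.
CD = 0.0219 + 0.0532 × 0.5506² = 0.03803.
L/D = CL/CD = 0.5506 / 0.03803 = 14.5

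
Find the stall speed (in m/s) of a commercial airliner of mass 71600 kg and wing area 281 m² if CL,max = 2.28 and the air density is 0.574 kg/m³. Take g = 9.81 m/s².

Stall occurs when L = W at CL,max. W = mg = 71600 × 9.81 = 7.024×10^5 N.
V_stall = √(2W/(ρ·S·CL,max)) = √(2 × 7.024×10^5 / (0.574 × 281 × 2.28))
V_stall = √3820 = 61.8 m/s

V_stall = 61.8 m/s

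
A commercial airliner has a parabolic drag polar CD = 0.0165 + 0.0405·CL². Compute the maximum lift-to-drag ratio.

For CD = CD0 + K·CL², (L/D)max occurs at CL* = √(CD0/K) and equals 1/(2√(K·CD0)).
(L/D)max = 1/(2√(0.0405 × 0.0165)) = 1/(2 × 0.02585) = 19.3

(L/D)max = 19.3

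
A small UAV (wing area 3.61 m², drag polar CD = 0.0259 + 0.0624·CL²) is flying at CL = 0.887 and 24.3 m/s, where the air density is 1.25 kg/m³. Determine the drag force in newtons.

D = 99.9 N

CD = 0.0259 + 0.0624 × 0.887² = 0.07499
D = ½ρv²S·CD = ½ × 1.25 × 24.3² × 3.61 × 0.07499 = 99.9 N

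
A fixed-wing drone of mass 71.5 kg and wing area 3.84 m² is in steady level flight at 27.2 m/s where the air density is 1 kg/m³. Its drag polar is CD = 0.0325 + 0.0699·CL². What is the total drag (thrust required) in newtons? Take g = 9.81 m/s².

D = 70.4 N

In steady level flight, lift balances weight: W = mg = 71.5 × 9.81 = 701.42 N.
Dynamic pressure q = 0.5 × 1 × 27.2² = 369.9 Pa.
Required CL = L/(qS) = 701.42/(369.9·3.84) = 0.4938.
CD = 0.0325 + 0.0699 × 0.4938² = 0.04954.
D = q·S·CD = 369.9 × 3.84 × 0.04954 = 70.38 N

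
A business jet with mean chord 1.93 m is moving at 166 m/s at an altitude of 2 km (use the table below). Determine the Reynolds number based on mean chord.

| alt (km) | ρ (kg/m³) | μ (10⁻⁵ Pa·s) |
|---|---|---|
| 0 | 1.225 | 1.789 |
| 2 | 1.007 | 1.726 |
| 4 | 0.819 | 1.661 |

At 2 km, from the table: ρ = 1.007 kg/m³, μ = 1.726×10⁻⁵ Pa·s.
Re = ρ·v·c/μ = 1.007 × 166 × 1.93 / (1.726×10⁻⁵) = 1.87×10^7

Re = 1.87×10^7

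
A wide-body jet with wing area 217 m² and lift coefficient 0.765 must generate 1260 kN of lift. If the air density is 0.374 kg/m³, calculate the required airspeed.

v = 201 m/s

L = ½ρv²S·CL ⇒ v = √(2L/(ρ·S·CL))
v = √(2 × 1.26×10^6 / (0.374 × 217 × 0.765)) = √40590 = 201 m/s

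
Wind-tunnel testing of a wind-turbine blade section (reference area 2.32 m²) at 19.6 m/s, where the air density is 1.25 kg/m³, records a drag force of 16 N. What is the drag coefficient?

CD = 0.0287

From D = ½ρv²S·CD, rearranging gives CD = 2D/(ρv²S).
CD = 2 × 16 / (1.25 × 19.6² × 2.32) = 0.0287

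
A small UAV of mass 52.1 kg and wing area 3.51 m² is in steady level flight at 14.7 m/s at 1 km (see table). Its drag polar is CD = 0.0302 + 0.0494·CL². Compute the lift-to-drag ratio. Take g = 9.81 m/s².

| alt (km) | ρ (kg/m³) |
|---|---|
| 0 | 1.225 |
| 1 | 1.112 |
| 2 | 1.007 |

L/D = 11.8

At 1 km, from the table: ρ = 1.112 kg/m³.
In steady level flight, lift balances weight: W = mg = 52.1 × 9.81 = 511.1 N.
Dynamic pressure q = 0.5 × 1.112 × 14.7² = 120.1 Pa.
CL = 2W/(ρv²S) = 2×511.1/(1.112×14.7²×3.51) = 1.212.
CD = 0.0302 + 0.0494 × 1.212² = 0.1028.
L/D = CL/CD = 1.212 / 0.1028 = 11.8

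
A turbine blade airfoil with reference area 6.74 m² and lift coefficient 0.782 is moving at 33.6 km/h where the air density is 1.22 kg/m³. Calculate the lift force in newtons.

Convert speed: v = 33.6 km/h ÷ 3.6 = 9.333 m/s.
L = ½ρv²S·CL = ½ × 1.22 × 9.333² × 6.74 × 0.782 = 280 N

L = 280 N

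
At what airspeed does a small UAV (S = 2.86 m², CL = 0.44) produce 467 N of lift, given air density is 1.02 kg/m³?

L = ½ρv²S·CL ⇒ v = √(2L/(ρ·S·CL))
v = √(2 × 467 / (1.02 × 2.86 × 0.44)) = √727.7 = 27 m/s

v = 27 m/s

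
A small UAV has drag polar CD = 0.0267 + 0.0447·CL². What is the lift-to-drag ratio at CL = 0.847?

CD = 0.0267 + 0.0447 × 0.847² = 0.05877
L/D = CL/CD = 0.847 / 0.05877 = 14.4

L/D = 14.4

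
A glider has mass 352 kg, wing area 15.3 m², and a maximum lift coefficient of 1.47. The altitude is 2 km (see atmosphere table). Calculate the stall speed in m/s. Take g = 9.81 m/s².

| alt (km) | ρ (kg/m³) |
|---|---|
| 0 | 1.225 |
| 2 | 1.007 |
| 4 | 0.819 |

V_stall = 17.5 m/s

At 2 km, from the table: ρ = 1.007 kg/m³.
At stall, lift equals weight: L = W = m·g = 352 × 9.81 = 3453 N.
V_stall = √(2W/(ρ·S·CL,max)) = √(2 × 3453 / (1.007 × 15.3 × 1.47))
V_stall = √304.9 = 17.5 m/s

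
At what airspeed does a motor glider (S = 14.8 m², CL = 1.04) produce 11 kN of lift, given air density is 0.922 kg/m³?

L = ½ρv²S·CL ⇒ v = √(2L/(ρ·S·CL))
v = √(2 × 11000 / (0.922 × 14.8 × 1.04)) = √1550 = 39.4 m/s

v = 39.4 m/s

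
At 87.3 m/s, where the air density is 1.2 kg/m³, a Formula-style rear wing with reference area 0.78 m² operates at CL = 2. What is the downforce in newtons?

L = ½ρv²S·CL = ½ × 1.2 × 87.3² × 0.78 × 2 = 7130 N ≈ 7.13 kN

L = 7130 N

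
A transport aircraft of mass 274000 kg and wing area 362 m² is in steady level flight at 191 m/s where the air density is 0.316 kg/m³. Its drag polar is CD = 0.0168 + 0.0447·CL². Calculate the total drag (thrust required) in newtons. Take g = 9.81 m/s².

In steady level flight, lift balances weight: W = mg = 274000 × 9.81 = 2.6879×10^6 N.
q = ½ρv² = ½ × 0.316 × 191² = 5764 Pa.
CL = W/(q·S) = 2.6879×10^6 / (5764 × 362) = 1.288.
CD = 0.0168 + 0.0447 × 1.288² = 0.09098.
D = q·S·CD = 5764 × 362 × 0.09098 = 1.898×10^5 N

D = 1.9×10^5 N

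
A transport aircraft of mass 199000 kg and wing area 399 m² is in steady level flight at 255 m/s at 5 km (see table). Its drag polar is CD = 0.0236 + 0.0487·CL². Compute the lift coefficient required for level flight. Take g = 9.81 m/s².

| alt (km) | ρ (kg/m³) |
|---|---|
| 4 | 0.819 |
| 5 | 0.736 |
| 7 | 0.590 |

CL = 0.204

At 5 km, from the table: ρ = 0.736 kg/m³.
Weight W = mg = 199000 × 9.81 = 1.9522×10^6 N; in level flight L = W.
Dynamic pressure q = 0.5 × 0.736 × 255² = 23930 Pa.
CL = W/(q·S) = 1.9522×10^6 / (23930 × 399) = 0.2045.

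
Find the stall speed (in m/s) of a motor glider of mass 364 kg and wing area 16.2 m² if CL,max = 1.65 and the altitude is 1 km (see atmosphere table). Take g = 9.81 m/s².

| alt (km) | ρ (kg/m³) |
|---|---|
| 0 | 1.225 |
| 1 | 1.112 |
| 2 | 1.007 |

V_stall = 15.5 m/s

At 1 km, from the table: ρ = 1.112 kg/m³.
At stall, lift equals weight: L = W = m·g = 364 × 9.81 = 3571 N.
From L = ½ρV²S·CL,max = W: V_stall = √(2W/(ρSCL,max)) = √(2·3571/(1.112·16.2·1.65))
V_stall = √240.3 = 15.5 m/s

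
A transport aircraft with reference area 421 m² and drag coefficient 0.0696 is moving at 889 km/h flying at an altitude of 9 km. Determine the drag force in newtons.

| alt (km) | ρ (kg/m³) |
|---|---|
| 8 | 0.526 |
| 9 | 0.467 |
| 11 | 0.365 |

D = 4.17×10^5 N

At 9 km, from the table: ρ = 0.467 kg/m³.
Convert speed: v = 889 km/h ÷ 3.6 = 246.9 m/s.
D = ½ρv²S·CD = ½ × 0.467 × 246.9² × 421 × 0.0696 = 4.17×10^5 N ≈ 417 kN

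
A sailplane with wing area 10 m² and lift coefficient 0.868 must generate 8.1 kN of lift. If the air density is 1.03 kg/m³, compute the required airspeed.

L = ½ρv²S·CL ⇒ v = √(2L/(ρ·S·CL))
v = √(2 × 8100 / (1.03 × 10 × 0.868)) = √1812 = 42.6 m/s

v = 42.6 m/s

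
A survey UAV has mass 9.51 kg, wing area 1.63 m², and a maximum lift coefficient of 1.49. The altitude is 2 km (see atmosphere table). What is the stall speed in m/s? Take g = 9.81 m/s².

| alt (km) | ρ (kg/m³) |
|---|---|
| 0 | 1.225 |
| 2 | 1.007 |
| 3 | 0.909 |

V_stall = 8.73 m/s

At 2 km, from the table: ρ = 1.007 kg/m³.
Weight W = mg = 9.51 × 9.81 = 93.29 N.
From L = ½ρV²S·CL,max = W: V_stall = √(2W/(ρSCL,max)) = √(2·93.29/(1.007·1.63·1.49))
V_stall = √76.29 = 8.73 m/s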